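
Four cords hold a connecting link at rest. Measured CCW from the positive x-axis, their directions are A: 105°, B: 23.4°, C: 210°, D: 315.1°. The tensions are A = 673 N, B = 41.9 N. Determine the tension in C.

T_C ≈ 390 N

Resolve: ΣF_x = 673 cos 105° + 41.9 cos 23.4° + T_C cos 210° + T_D cos 315.1° = 0.
        ΣF_y = 673 sin 105° + 41.9 sin 23.4° + T_C sin 210° + T_D sin 315.1° = 0.
The known terms sum to (-135.7, 666.7) N, so -0.8660 T_C + 0.7083 T_D = 135.7 and -0.5000 T_C − 0.7059 T_D = -666.7.
Solving simultaneously: T_C = 389.9 N, T_D = 668.3 N.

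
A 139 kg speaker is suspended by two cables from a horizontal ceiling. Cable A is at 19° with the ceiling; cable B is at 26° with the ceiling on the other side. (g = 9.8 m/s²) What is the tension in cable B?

T_B ≈ 1820 N

Weight W = 139 × 9.8 = 1362 N acts straight down.
Horizontal: T_A cos 19° = T_B cos 26°  →  T_A = 0.9506 T_B.
Vertical: T_A sin 19° + T_B sin 26° = 1362.
Substituting the horizontal relation into the vertical equation gives 0.7479 T_B = 1362, so T_B = 1821 N.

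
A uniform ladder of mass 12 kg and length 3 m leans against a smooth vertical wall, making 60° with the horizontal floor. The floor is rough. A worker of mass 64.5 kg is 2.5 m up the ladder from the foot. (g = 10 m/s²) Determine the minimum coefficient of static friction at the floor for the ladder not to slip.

ΣF_y = 0: N_floor = 12×10 + 64.5×10 = 765 N.
Torques about the foot: N_wall · 3 sin 60° = 12×10×1.5 cos 60° + 64.5×10×2.5 cos 60° → N_wall = 344.97 N.
ΣF_x = 0: f_floor = N_wall = 344.97 N.
μ_min = f_floor / N_floor = 344.97 / 765 = 0.4509.

μ_min ≈ 0.451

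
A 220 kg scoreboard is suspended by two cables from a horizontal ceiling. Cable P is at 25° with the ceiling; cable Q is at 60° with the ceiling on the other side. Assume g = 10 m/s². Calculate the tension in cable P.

Weight W = 220 × 10 = 2200 N acts straight down.
Horizontal: T_P cos 25° = T_Q cos 60°  →  T_Q = 1.813 T_P.
Vertical: T_P sin 25° + T_Q sin 60° = 2200.
Substituting the horizontal relation into the vertical equation gives 1.992 T_P = 2200, so T_P = 1104 N.

T_P ≈ 1100 N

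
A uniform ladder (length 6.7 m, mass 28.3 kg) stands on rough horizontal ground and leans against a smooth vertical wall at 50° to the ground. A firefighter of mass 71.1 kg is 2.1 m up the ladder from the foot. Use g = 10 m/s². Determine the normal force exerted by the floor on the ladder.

N_floor ≈ 994 N

ΣF_y = 0: N_floor = 28.3×10 + 71.1×10 = 994 N.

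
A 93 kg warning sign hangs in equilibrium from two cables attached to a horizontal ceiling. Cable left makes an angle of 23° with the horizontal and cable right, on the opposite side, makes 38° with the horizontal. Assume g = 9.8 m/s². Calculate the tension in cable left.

Weight W = 93 × 9.8 = 911.4 N acts straight down.
Horizontal: T_left cos 23° = T_right cos 38°  →  T_right = 1.168 T_left.
Vertical: T_left sin 23° + T_right sin 38° = 911.4.
Substituting the horizontal relation into the vertical equation gives 1.11 T_left = 911.4, so T_left = 821.1 N.

T_left ≈ 821 N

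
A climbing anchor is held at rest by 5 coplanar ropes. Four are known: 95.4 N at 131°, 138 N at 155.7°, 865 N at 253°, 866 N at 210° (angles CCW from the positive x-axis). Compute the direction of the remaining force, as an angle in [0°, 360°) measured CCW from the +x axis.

θ ≈ 43.5°

Sum the known components: ΣF_x = -1191 N, ΣF_y = -1131 N.
For equilibrium the remaining force must supply (−ΣF_x, −ΣF_y) = (1191, 1131) N.
Magnitude = √((1191)² + (1131)²) = 1643 N; direction = atan2(1131, 1191) = 43.5°.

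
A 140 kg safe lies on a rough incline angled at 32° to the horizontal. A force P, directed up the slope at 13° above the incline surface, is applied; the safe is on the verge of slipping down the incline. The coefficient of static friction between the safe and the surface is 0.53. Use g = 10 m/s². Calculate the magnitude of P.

P ≈ 132 N

On the verge of sliding down the incline, friction equals μN and acts up the slope.
Perpendicular: N + P sin 13° = W cos 32° = 1187 N.
Along incline: P cos 13° + μN = W sin 32° with W sin 32° = 741.9 N.
Solving the pair for P and N: P = 131.7 N, N = 1158 N (and f = μN = 613.5 N).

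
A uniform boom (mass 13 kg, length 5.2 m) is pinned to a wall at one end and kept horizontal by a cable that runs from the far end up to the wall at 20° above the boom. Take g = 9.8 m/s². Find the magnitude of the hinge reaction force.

Take torques about the hinge: T sin 20° · 5.2 = 13×9.8×2.6 = 331.24 N·m.
So T = 331.24 / (0.3420 × 5.2) = 186.25 N.
ΣF_x = 0: H_x = T cos 20° = 175.01 N.
ΣF_y = 0: H_y = (13×9.8) − T sin 20° = 127.4 − 63.7 = 63.7 N.
|H| = √(H_x² + H_y²) = √((175.01)² + (63.7)²) = 186.25 N.

|H| ≈ 186 N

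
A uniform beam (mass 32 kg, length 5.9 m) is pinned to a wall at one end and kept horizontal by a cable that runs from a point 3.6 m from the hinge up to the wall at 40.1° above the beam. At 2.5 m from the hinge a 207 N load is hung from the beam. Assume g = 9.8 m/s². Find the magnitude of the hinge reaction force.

|H| ≈ 491 N

Take torques about the hinge: T sin 40.1° · 3.6 = 32×9.8×2.95 + 207×2.5 = 1442.6 N·m.
So T = 1442.6 / (0.6441 × 3.6) = 622.13 N.
ΣF_x = 0: H_x = T cos 40.1° = 475.88 N.
ΣF_y = 0: H_y = (32×9.8 + 207) − T sin 40.1° = 520.6 − 400.73 = 119.87 N.
|H| = √(H_x² + H_y²) = √((475.88)² + (119.87)²) = 490.75 N.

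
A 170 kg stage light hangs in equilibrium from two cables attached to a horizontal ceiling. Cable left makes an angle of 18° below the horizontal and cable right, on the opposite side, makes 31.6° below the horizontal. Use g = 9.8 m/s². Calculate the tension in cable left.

T_left ≈ 1860 N

Weight W = 170 × 9.8 = 1666 N acts straight down.
Horizontal: T_left cos 18° = T_right cos 31.6°  →  T_right = 1.117 T_left.
Vertical: T_left sin 18° + T_right sin 31.6° = 1666.
Substituting the horizontal relation into the vertical equation gives 0.8941 T_left = 1666, so T_left = 1863 N.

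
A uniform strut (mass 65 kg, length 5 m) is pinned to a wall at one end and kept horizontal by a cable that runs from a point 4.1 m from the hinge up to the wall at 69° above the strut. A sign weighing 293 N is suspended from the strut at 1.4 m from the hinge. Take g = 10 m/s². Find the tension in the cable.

T ≈ 532 N

Take torques about the hinge: T sin 69° · 4.1 = 65×10×2.5 + 293×1.4 = 2035.2 N·m.
So T = 2035.2 / (0.9336 × 4.1) = 531.71 N.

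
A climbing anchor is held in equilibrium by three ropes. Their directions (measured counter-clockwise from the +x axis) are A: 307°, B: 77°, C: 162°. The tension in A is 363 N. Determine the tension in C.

Resolve: ΣF_x = 363 cos 307° + T_B cos 77° + T_C cos 162° = 0.
        ΣF_y = 363 sin 307° + T_B sin 77° + T_C sin 162° = 0.
The known terms sum to (218.5, -289.9) N, so 0.2250 T_B − 0.9511 T_C = -218.5 and 0.9744 T_B + 0.3090 T_C = 289.9.
Solving simultaneously: T_B = 209 N, T_C = 279.1 N.

T_C ≈ 279 N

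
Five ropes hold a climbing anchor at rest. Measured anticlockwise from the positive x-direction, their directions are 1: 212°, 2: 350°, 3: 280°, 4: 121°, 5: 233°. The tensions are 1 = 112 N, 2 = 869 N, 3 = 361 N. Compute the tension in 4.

Resolve: ΣF_x = 112 cos 212° + 869 cos 350° + 361 cos 280° + T_4 cos 121° + T_5 cos 233° = 0.
        ΣF_y = 112 sin 212° + 869 sin 350° + 361 sin 280° + T_4 sin 121° + T_5 sin 233° = 0.
The known terms sum to (823.5, -565.8) N, so -0.5150 T_4 − 0.6018 T_5 = -823.5 and 0.8572 T_4 − 0.7986 T_5 = 565.8.
Solving simultaneously: T_4 = 1077 N, T_5 = 447 N.

T_4 ≈ 1080 N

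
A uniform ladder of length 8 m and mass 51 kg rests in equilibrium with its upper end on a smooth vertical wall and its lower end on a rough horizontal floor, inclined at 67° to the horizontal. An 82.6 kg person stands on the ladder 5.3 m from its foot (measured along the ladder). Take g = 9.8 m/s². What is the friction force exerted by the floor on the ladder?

f ≈ 334 N

Torques about the foot: N_wall · 8 sin 67° = 51×9.8×4 cos 67° + 82.6×9.8×5.3 cos 67° → N_wall = 333.71 N.
ΣF_x = 0: f_floor = N_wall = 333.71 N.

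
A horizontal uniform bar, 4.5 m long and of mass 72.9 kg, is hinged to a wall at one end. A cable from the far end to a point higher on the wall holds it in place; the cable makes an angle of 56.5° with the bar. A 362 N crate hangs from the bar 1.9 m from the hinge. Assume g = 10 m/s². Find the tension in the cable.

T ≈ 620 N

Take torques about the hinge: T sin 56.5° · 4.5 = 72.9×10×2.25 + 362×1.9 = 2328.1 N·m.
So T = 2328.1 / (0.8339 × 4.5) = 620.4 N.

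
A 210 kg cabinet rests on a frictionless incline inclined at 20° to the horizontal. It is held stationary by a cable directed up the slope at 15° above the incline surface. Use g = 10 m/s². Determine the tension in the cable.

Take axes along and perpendicular to the incline. Weight components: W sin 20° = 718.2 N down-slope, W cos 20° = 1973 N into the surface.
Along incline: T cos 15° = W sin 20° → T = 743.6 N.
Perpendicular: N = W cos 20° − T sin 15° = 1781 N.

T ≈ 744 N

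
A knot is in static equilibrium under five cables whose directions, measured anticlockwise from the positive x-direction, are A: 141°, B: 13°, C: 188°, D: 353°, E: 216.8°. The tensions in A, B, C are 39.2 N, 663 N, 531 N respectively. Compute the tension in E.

T_E ≈ 159 N

Resolve: ΣF_x = 39.2 cos 141° + 663 cos 13° + 531 cos 188° + T_D cos 353° + T_E cos 216.8° = 0.
        ΣF_y = 39.2 sin 141° + 663 sin 13° + 531 sin 188° + T_D sin 353° + T_E sin 216.8° = 0.
The known terms sum to (89.71, 99.91) N, so 0.9925 T_D − 0.8007 T_E = -89.71 and -0.1219 T_D − 0.5990 T_E = -99.91.
Solving simultaneously: T_D = 37.94 N, T_E = 159.1 N.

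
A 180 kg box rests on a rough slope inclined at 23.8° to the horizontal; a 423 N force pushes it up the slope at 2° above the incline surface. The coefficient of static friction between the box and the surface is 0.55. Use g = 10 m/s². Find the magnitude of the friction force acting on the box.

Axes along / perpendicular to the incline. W sin 23.8° = 726.4 N down-slope; W cos 23.8° = 1647 N into the surface.
Perpendicular: N = W cos 23.8° − P sin 2° = 1647 − 14.76 = 1632 N.
Along incline: P cos 2° + f = W sin 23.8° (friction acts up-slope) → f = 726.4 − 422.7 = 303.6 N.
|f| = 303.6 N ≤ μN = 897.7 N, so the box is indeed static.

f ≈ 304 N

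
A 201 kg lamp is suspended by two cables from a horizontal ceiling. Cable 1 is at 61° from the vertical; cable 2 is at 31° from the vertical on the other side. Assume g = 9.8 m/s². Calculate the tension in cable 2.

Angles from the horizontal: cable 1 is 90° − 61° = 29°, cable 2 is 90° − 31° = 59°.
Weight W = 201 × 9.8 = 1970 N acts straight down.
Horizontal: T_1 cos 29° = T_2 cos 59°  →  T_1 = 0.5889 T_2.
Vertical: T_1 sin 29° + T_2 sin 59° = 1970.
Substituting the horizontal relation into the vertical equation gives 1.143 T_2 = 1970, so T_2 = 1724 N.

T_2 ≈ 1720 N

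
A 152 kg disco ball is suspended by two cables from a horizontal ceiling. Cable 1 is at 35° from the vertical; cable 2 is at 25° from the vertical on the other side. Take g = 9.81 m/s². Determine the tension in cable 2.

T_2 ≈ 988 N

Angles from the horizontal: cable 1 is 90° − 35° = 55°, cable 2 is 90° − 25° = 65°.
Weight W = 152 × 9.81 = 1491 N acts straight down.
Horizontal: T_1 cos 55° = T_2 cos 65°  →  T_1 = 0.7368 T_2.
Vertical: T_1 sin 55° + T_2 sin 65° = 1491.
Substituting the horizontal relation into the vertical equation gives 1.51 T_2 = 1491, so T_2 = 987.6 N.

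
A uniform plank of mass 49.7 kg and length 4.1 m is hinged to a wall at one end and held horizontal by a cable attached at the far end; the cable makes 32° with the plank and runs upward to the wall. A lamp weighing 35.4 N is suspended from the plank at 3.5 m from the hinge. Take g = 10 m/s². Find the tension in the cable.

Take torques about the hinge: T sin 32° · 4.1 = 49.7×10×2.05 + 35.4×3.5 = 1142.8 N·m.
So T = 1142.8 / (0.5299 × 4.1) = 525.97 N.

T ≈ 526 N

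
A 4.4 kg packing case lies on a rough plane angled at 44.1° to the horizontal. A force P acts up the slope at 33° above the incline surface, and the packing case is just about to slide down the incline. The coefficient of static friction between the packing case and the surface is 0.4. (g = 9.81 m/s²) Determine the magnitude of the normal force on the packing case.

On the verge of sliding down the incline, friction equals μN and acts up the slope.
Perpendicular: N + P sin 33° = W cos 44.1° = 31 N.
Along incline: P cos 33° + μN = W sin 44.1° with W sin 44.1° = 30.04 N.
Solving the pair for P and N: P = 28.41 N, N = 15.52 N (and f = μN = 6.209 N).

N ≈ 15.5 N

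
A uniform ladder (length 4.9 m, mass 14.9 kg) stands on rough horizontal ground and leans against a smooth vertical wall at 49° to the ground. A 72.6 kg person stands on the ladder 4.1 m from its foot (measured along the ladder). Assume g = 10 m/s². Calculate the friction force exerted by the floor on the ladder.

f ≈ 593 N

Torques about the foot: N_wall · 4.9 sin 49° = 14.9×10×2.45 cos 49° + 72.6×10×4.1 cos 49° → N_wall = 592.83 N.
ΣF_x = 0: f_floor = N_wall = 592.83 N.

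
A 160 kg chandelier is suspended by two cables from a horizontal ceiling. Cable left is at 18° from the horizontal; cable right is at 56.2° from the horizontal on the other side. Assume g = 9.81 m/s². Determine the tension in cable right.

T_right ≈ 1550 N

Weight W = 160 × 9.81 = 1570 N acts straight down.
Horizontal: T_left cos 18° = T_right cos 56.2°  →  T_left = 0.5849 T_right.
Vertical: T_left sin 18° + T_right sin 56.2° = 1570.
Substituting the horizontal relation into the vertical equation gives 1.012 T_right = 1570, so T_right = 1551 N.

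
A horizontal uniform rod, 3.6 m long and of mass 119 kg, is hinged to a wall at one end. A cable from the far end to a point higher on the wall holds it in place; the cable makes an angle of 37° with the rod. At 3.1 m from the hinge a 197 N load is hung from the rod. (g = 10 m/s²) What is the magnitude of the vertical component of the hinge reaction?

Take torques about the hinge: T sin 37° · 3.6 = 119×10×1.8 + 197×3.1 = 2752.7 N·m.
So T = 2752.7 / (0.6018 × 3.6) = 1270.6 N.
ΣF_y = 0: H_y = (119×10 + 197) − T sin 37° = 1387 − 764.64 = 622.36 N.

|H_y| ≈ 622 N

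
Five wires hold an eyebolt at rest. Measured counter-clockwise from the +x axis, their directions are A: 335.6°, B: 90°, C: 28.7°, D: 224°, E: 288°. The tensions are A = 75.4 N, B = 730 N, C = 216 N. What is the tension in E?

Resolve: ΣF_x = 75.4 cos 335.6° + 730 cos 90° + 216 cos 28.7° + T_D cos 224° + T_E cos 288° = 0.
        ΣF_y = 75.4 sin 335.6° + 730 sin 90° + 216 sin 28.7° + T_D sin 224° + T_E sin 288° = 0.
The known terms sum to (258.1, 802.6) N, so -0.7193 T_D + 0.3090 T_E = -258.1 and -0.6947 T_D − 0.9511 T_E = -802.6.
Solving simultaneously: T_D = 549.1 N, T_E = 442.8 N.

T_E ≈ 443 N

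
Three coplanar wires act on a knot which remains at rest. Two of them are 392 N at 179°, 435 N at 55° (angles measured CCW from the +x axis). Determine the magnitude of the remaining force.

Sum the known components: ΣF_x = -142.4 N, ΣF_y = 363.2 N.
For equilibrium the remaining force must supply (−ΣF_x, −ΣF_y) = (142.4, -363.2) N.
Magnitude = √((142.4)² + (-363.2)²) = 390.1 N; direction = atan2(-363.2, 142.4) = 291.4°.

F ≈ 390 N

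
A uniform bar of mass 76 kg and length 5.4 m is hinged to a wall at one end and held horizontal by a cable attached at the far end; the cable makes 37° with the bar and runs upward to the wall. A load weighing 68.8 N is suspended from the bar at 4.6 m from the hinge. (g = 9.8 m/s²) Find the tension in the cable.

T ≈ 716 N

Take torques about the hinge: T sin 37° · 5.4 = 76×9.8×2.7 + 68.8×4.6 = 2327.4 N·m.
So T = 2327.4 / (0.6018 × 5.4) = 716.18 N.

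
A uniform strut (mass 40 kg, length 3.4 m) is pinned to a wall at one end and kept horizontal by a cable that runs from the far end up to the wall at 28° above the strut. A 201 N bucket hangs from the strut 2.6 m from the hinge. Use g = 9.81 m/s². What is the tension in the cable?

Take torques about the hinge: T sin 28° · 3.4 = 40×9.81×1.7 + 201×2.6 = 1189.7 N·m.
So T = 1189.7 / (0.4695 × 3.4) = 745.32 N.

T ≈ 745 N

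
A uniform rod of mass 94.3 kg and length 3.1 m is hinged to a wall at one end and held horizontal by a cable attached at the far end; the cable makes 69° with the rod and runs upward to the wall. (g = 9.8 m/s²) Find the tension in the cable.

T ≈ 495 N

Take torques about the hinge: T sin 69° · 3.1 = 94.3×9.8×1.55 = 1432.4 N·m.
So T = 1432.4 / (0.9336 × 3.1) = 494.94 N.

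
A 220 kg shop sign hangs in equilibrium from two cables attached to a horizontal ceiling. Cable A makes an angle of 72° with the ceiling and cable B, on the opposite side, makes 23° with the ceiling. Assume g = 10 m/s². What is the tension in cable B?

Weight W = 220 × 10 = 2200 N acts straight down.
Horizontal: T_A cos 72° = T_B cos 23°  →  T_A = 2.979 T_B.
Vertical: T_A sin 72° + T_B sin 23° = 2200.
Substituting the horizontal relation into the vertical equation gives 3.224 T_B = 2200, so T_B = 682.4 N.

T_B ≈ 682 N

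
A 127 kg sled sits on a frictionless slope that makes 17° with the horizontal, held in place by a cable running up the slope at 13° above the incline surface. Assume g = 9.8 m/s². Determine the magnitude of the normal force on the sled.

Take axes along and perpendicular to the incline. Weight components: W sin 17° = 363.9 N down-slope, W cos 17° = 1190 N into the surface.
Along incline: T cos 13° = W sin 17° → T = 373.5 N.
Perpendicular: N = W cos 17° − T sin 13° = 1106 N.

N ≈ 1110 N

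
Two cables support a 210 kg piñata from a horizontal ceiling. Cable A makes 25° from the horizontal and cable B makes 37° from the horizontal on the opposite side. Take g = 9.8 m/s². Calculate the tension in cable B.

Weight W = 210 × 9.8 = 2058 N acts straight down.
Horizontal: T_A cos 25° = T_B cos 37°  →  T_A = 0.8812 T_B.
Vertical: T_A sin 25° + T_B sin 37° = 2058.
Substituting the horizontal relation into the vertical equation gives 0.9742 T_B = 2058, so T_B = 2112 N.

T_B ≈ 2110 N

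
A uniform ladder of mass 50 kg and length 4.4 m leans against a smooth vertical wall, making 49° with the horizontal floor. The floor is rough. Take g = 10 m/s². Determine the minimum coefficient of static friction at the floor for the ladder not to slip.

ΣF_y = 0: N_floor = 50×10 = 500 N.
Torques about the foot: N_wall · 4.4 sin 49° = 50×10×2.2 cos 49° → N_wall = 217.32 N.
ΣF_x = 0: f_floor = N_wall = 217.32 N.
μ_min = f_floor / N_floor = 217.32 / 500 = 0.4346.

μ_min ≈ 0.435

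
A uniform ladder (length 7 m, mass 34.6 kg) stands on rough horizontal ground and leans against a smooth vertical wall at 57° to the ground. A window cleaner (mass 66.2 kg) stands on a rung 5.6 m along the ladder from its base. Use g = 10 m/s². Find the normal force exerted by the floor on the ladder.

N_floor ≈ 1010 N

ΣF_y = 0: N_floor = 34.6×10 + 66.2×10 = 1008 N.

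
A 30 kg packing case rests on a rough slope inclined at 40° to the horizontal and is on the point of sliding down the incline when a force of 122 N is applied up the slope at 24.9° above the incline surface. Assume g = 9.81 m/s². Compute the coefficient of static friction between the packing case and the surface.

On the verge of sliding down the incline, friction is at its maximum μN and acts up the slope.
Perpendicular to incline: N = W cos 40° − P sin 24.9° = 225.4 − 51.37 = 174.1 N.
Along incline: P cos 24.9° + μN = W sin 40° → μ = (W sin 40° − P cos 24.9°) / N = 0.451.

μ ≈ 0.451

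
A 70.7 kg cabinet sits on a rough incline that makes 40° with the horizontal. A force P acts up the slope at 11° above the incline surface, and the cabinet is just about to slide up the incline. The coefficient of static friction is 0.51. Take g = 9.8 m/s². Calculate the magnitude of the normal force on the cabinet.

On the verge of sliding up the incline, friction equals μN and acts down the slope.
Perpendicular: N + P sin 11° = W cos 40° = 530.8 N.
Along incline: P cos 11° = W sin 40° + μN  with W sin 40° = 445.4 N.
Solving the pair for P and N: P = 663.7 N, N = 404.1 N (and f = μN = 206.1 N).

N ≈ 404 N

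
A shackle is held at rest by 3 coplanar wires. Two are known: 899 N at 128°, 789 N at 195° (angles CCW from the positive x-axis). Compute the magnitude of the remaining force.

F ≈ 1410 N

Sum the known components: ΣF_x = -1316 N, ΣF_y = 504.2 N.
For equilibrium the remaining force must supply (−ΣF_x, −ΣF_y) = (1316, -504.2) N.
Magnitude = √((1316)² + (-504.2)²) = 1409 N; direction = atan2(-504.2, 1316) = 339.0°.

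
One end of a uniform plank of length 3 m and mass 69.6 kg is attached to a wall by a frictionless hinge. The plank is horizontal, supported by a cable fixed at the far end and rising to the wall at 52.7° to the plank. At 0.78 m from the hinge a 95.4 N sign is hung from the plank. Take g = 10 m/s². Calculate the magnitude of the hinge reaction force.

|H| ≈ 506 N

Take torques about the hinge: T sin 52.7° · 3 = 69.6×10×1.5 + 95.4×0.78 = 1118.4 N·m.
So T = 1118.4 / (0.7955 × 3) = 468.66 N.
ΣF_x = 0: H_x = T cos 52.7° = 284 N.
ΣF_y = 0: H_y = (69.6×10 + 95.4) − T sin 52.7° = 791.4 − 372.8 = 418.6 N.
|H| = √(H_x² + H_y²) = √((284)² + (418.6)²) = 505.84 N.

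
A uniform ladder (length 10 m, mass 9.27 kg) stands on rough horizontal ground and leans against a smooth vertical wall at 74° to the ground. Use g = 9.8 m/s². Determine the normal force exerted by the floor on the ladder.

N_floor ≈ 90.8 N

ΣF_y = 0: N_floor = 9.27×9.8 = 90.846 N.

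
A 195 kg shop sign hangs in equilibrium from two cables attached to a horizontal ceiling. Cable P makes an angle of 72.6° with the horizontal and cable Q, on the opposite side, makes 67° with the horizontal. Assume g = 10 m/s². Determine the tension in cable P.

T_P ≈ 1180 N

Weight W = 195 × 10 = 1950 N acts straight down.
Horizontal: T_P cos 72.6° = T_Q cos 67°  →  T_Q = 0.7653 T_P.
Vertical: T_P sin 72.6° + T_Q sin 67° = 1950.
Substituting the horizontal relation into the vertical equation gives 1.659 T_P = 1950, so T_P = 1176 N.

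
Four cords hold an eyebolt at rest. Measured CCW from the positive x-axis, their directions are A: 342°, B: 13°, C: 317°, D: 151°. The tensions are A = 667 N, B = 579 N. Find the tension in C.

T_C ≈ 2130 N

Resolve: ΣF_x = 667 cos 342° + 579 cos 13° + T_C cos 317° + T_D cos 151° = 0.
        ΣF_y = 667 sin 342° + 579 sin 13° + T_C sin 317° + T_D sin 151° = 0.
The known terms sum to (1199, -75.87) N, so 0.7314 T_C − 0.8746 T_D = -1199 and -0.6820 T_C + 0.4848 T_D = 75.87.
Solving simultaneously: T_C = 2128 N, T_D = 3149 N.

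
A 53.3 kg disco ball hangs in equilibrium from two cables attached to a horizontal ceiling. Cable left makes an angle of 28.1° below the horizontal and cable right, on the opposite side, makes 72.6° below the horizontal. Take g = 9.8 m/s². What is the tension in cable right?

T_right ≈ 469 N

Weight W = 53.3 × 9.8 = 522.3 N acts straight down.
Horizontal: T_left cos 28.1° = T_right cos 72.6°  →  T_left = 0.339 T_right.
Vertical: T_left sin 28.1° + T_right sin 72.6° = 522.3.
Substituting the horizontal relation into the vertical equation gives 1.114 T_right = 522.3, so T_right = 468.9 N.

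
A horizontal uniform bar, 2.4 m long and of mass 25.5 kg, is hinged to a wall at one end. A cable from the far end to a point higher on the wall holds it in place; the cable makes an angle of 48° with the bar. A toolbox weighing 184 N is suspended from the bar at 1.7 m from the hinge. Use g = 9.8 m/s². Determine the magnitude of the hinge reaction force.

Take torques about the hinge: T sin 48° · 2.4 = 25.5×9.8×1.2 + 184×1.7 = 612.68 N·m.
So T = 612.68 / (0.7431 × 2.4) = 343.52 N.
ΣF_x = 0: H_x = T cos 48° = 229.86 N.
ΣF_y = 0: H_y = (25.5×9.8 + 184) − T sin 48° = 433.9 − 255.28 = 178.62 N.
|H| = √(H_x² + H_y²) = √((229.86)² + (178.62)²) = 291.1 N.

|H| ≈ 291 N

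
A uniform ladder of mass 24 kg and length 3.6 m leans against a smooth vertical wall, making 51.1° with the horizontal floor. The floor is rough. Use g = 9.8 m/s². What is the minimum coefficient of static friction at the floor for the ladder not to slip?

μ_min ≈ 0.403

ΣF_y = 0: N_floor = 24×9.8 = 235.2 N.
Torques about the foot: N_wall · 3.6 sin 51.1° = 24×9.8×1.8 cos 51.1° → N_wall = 94.891 N.
ΣF_x = 0: f_floor = N_wall = 94.891 N.
μ_min = f_floor / N_floor = 94.891 / 235.2 = 0.4034.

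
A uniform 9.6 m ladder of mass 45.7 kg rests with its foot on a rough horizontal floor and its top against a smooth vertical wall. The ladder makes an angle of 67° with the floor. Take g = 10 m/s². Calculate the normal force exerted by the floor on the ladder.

ΣF_y = 0: N_floor = 45.7×10 = 457 N.

N_floor ≈ 457 N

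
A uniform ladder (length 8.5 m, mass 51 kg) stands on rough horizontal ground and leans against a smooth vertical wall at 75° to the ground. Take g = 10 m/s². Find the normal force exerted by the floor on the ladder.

N_floor ≈ 510 N

ΣF_y = 0: N_floor = 51×10 = 510 N.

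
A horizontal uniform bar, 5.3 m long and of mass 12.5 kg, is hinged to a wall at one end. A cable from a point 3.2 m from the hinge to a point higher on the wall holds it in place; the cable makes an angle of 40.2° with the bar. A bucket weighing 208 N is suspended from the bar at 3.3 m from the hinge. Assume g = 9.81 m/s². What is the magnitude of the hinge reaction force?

|H| ≈ 374 N

Take torques about the hinge: T sin 40.2° · 3.2 = 12.5×9.81×2.65 + 208×3.3 = 1011.4 N·m.
So T = 1011.4 / (0.6455 × 3.2) = 489.65 N.
ΣF_x = 0: H_x = T cos 40.2° = 373.99 N.
ΣF_y = 0: H_y = (12.5×9.81 + 208) − T sin 40.2° = 330.62 − 316.05 = 14.576 N.
|H| = √(H_x² + H_y²) = √((373.99)² + (14.576)²) = 374.28 N.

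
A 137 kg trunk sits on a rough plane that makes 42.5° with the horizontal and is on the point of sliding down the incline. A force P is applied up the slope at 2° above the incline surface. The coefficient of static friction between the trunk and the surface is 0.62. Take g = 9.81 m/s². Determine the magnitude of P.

On the verge of sliding down the incline, friction equals μN and acts up the slope.
Perpendicular: N + P sin 2° = W cos 42.5° = 990.9 N.
Along incline: P cos 2° + μN = W sin 42.5° with W sin 42.5° = 908 N.
Solving the pair for P and N: P = 300.3 N, N = 980.4 N (and f = μN = 607.8 N).

P ≈ 300 N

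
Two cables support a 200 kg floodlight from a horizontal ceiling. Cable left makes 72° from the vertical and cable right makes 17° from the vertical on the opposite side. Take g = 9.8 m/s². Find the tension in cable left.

Angles from the horizontal: cable left is 90° − 72° = 18°, cable right is 90° − 17° = 73°.
Weight W = 200 × 9.8 = 1960 N acts straight down.
Horizontal: T_left cos 18° = T_right cos 73°  →  T_right = 3.253 T_left.
Vertical: T_left sin 18° + T_right sin 73° = 1960.
Substituting the horizontal relation into the vertical equation gives 3.42 T_left = 1960, so T_left = 573.1 N.

T_left ≈ 573 N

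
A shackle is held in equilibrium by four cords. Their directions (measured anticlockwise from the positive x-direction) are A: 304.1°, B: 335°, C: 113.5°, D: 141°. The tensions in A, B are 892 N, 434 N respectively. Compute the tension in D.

T_D ≈ 978 N

Resolve: ΣF_x = 892 cos 304.1° + 434 cos 335° + T_C cos 113.5° + T_D cos 141° = 0.
        ΣF_y = 892 sin 304.1° + 434 sin 335° + T_C sin 113.5° + T_D sin 141° = 0.
The known terms sum to (893.4, -922) N, so -0.3987 T_C − 0.7771 T_D = -893.4 and 0.9171 T_C + 0.6293 T_D = 922.
Solving simultaneously: T_C = 334.2 N, T_D = 978.2 N.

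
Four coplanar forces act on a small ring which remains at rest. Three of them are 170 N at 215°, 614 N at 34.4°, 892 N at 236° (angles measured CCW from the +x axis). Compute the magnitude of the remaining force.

F ≈ 507 N

Sum the known components: ΣF_x = -131.4 N, ΣF_y = -490.1 N.
For equilibrium the remaining force must supply (−ΣF_x, −ΣF_y) = (131.4, 490.1) N.
Magnitude = √((131.4)² + (490.1)²) = 507.4 N; direction = atan2(490.1, 131.4) = 75.0°.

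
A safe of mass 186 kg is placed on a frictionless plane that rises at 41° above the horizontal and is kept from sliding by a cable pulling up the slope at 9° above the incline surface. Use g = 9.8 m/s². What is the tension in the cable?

Take axes along and perpendicular to the incline. Weight components: W sin 41° = 1196 N down-slope, W cos 41° = 1376 N into the surface.
Along incline: T cos 9° = W sin 41° → T = 1211 N.
Perpendicular: N = W cos 41° − T sin 9° = 1186 N.

T ≈ 1210 N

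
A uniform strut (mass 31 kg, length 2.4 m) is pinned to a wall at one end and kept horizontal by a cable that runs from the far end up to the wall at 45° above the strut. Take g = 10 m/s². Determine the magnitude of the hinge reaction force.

|H| ≈ 219 N

Take torques about the hinge: T sin 45° · 2.4 = 31×10×1.2 = 372 N·m.
So T = 372 / (0.7071 × 2.4) = 219.2 N.
ΣF_x = 0: H_x = T cos 45° = 155 N.
ΣF_y = 0: H_y = (31×10) − T sin 45° = 310 − 155 = 155 N.
|H| = √(H_x² + H_y²) = √((155)² + (155)²) = 219.2 N.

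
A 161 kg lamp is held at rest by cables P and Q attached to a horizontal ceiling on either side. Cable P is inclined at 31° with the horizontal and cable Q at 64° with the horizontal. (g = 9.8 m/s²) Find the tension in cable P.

Weight W = 161 × 9.8 = 1578 N acts straight down.
Horizontal: T_P cos 31° = T_Q cos 64°  →  T_Q = 1.955 T_P.
Vertical: T_P sin 31° + T_Q sin 64° = 1578.
Substituting the horizontal relation into the vertical equation gives 2.272 T_P = 1578, so T_P = 694.3 N.

T_P ≈ 694 N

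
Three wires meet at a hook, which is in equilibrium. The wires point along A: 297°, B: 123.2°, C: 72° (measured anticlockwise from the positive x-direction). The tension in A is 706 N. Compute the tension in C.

Resolve: ΣF_x = 706 cos 297° + T_B cos 123.2° + T_C cos 72° = 0.
        ΣF_y = 706 sin 297° + T_B sin 123.2° + T_C sin 72° = 0.
The known terms sum to (320.5, -629.1) N, so -0.5476 T_B + 0.3090 T_C = -320.5 and 0.8368 T_B + 0.9511 T_C = 629.1.
Solving simultaneously: T_B = 640.6 N, T_C = 97.84 N.

T_C ≈ 97.8 N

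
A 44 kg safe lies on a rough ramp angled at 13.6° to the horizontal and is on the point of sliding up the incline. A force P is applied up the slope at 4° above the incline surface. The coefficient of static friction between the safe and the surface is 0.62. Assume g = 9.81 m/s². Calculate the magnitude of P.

P ≈ 347 N

On the verge of sliding up the incline, friction equals μN and acts down the slope.
Perpendicular: N + P sin 4° = W cos 13.6° = 419.5 N.
Along incline: P cos 4° = W sin 13.6° + μN  with W sin 13.6° = 101.5 N.
Solving the pair for P and N: P = 347.4 N, N = 395.3 N (and f = μN = 245.1 N).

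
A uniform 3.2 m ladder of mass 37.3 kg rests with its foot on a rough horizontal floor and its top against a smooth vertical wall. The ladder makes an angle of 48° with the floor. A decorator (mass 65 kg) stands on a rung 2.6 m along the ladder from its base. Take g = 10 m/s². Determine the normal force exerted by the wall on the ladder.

N_wall ≈ 643 N

Torques about the foot: N_wall · 3.2 sin 48° = 37.3×10×1.6 cos 48° + 65×10×2.6 cos 48° → N_wall = 643.45 N.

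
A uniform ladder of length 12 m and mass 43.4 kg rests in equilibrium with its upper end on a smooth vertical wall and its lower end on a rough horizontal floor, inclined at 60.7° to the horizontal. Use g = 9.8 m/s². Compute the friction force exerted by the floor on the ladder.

f ≈ 119 N

Torques about the foot: N_wall · 12 sin 60.7° = 43.4×9.8×6 cos 60.7° → N_wall = 119.34 N.
ΣF_x = 0: f_floor = N_wall = 119.34 N.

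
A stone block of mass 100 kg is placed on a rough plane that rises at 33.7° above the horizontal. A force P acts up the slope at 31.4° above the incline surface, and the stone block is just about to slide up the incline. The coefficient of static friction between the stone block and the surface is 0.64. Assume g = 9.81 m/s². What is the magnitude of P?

On the verge of sliding up the incline, friction equals μN and acts down the slope.
Perpendicular: N + P sin 31.4° = W cos 33.7° = 816.1 N.
Along incline: P cos 31.4° = W sin 33.7° + μN  with W sin 33.7° = 544.3 N.
Solving the pair for P and N: P = 898.6 N, N = 348 N (and f = μN = 222.7 N).

P ≈ 899 N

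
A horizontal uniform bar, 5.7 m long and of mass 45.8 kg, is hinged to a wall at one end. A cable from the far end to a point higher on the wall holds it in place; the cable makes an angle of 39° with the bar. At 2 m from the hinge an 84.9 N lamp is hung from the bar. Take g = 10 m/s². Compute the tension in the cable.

Take torques about the hinge: T sin 39° · 5.7 = 45.8×10×2.85 + 84.9×2 = 1475.1 N·m.
So T = 1475.1 / (0.6293 × 5.7) = 411.22 N.

T ≈ 411 N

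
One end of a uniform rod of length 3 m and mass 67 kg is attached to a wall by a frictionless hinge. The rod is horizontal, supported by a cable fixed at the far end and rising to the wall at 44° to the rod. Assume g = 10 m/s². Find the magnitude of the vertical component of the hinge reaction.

|H_y| ≈ 335 N

Take torques about the hinge: T sin 44° · 3 = 67×10×1.5 = 1005 N·m.
So T = 1005 / (0.6947 × 3) = 482.25 N.
ΣF_y = 0: H_y = (67×10) − T sin 44° = 670 − 335 = 335 N.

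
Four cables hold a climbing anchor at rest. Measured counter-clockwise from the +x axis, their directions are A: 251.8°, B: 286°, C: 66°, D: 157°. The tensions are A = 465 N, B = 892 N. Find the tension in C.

Resolve: ΣF_x = 465 cos 251.8° + 892 cos 286° + T_C cos 66° + T_D cos 157° = 0.
        ΣF_y = 465 sin 251.8° + 892 sin 286° + T_C sin 66° + T_D sin 157° = 0.
The known terms sum to (100.6, -1299) N, so 0.4067 T_C − 0.9205 T_D = -100.6 and 0.9135 T_C + 0.3907 T_D = 1299.
Solving simultaneously: T_C = 1157 N, T_D = 620.5 N.

T_C ≈ 1160 N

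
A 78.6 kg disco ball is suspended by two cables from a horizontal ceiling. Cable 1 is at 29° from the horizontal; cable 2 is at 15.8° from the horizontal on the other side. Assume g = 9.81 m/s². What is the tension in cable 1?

T_1 ≈ 1050 N

Weight W = 78.6 × 9.81 = 771.1 N acts straight down.
Horizontal: T_1 cos 29° = T_2 cos 15.8°  →  T_2 = 0.909 T_1.
Vertical: T_1 sin 29° + T_2 sin 15.8° = 771.1.
Substituting the horizontal relation into the vertical equation gives 0.7323 T_1 = 771.1, so T_1 = 1053 N.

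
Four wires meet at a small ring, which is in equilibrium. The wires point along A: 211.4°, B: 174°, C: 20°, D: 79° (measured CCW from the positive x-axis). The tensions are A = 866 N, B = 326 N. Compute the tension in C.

Resolve: ΣF_x = 866 cos 211.4° + 326 cos 174° + T_C cos 20° + T_D cos 79° = 0.
        ΣF_y = 866 sin 211.4° + 326 sin 174° + T_C sin 20° + T_D sin 79° = 0.
The known terms sum to (-1063, -417.1) N, so 0.9397 T_C + 0.1908 T_D = 1063 and 0.3420 T_C + 0.9816 T_D = 417.1.
Solving simultaneously: T_C = 1125 N, T_D = 32.97 N.

T_C ≈ 1120 N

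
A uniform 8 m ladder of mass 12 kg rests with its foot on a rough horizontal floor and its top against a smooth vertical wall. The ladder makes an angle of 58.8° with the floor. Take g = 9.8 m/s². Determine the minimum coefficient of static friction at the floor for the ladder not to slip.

μ_min ≈ 0.303

ΣF_y = 0: N_floor = 12×9.8 = 117.6 N.
Torques about the foot: N_wall · 8 sin 58.8° = 12×9.8×4 cos 58.8° → N_wall = 35.611 N.
ΣF_x = 0: f_floor = N_wall = 35.611 N.
μ_min = f_floor / N_floor = 35.611 / 117.6 = 0.3028.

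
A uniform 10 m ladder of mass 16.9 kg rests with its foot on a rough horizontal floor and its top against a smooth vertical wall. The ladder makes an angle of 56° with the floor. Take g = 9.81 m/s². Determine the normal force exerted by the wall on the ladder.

Torques about the foot: N_wall · 10 sin 56° = 16.9×9.81×5 cos 56° → N_wall = 55.913 N.

N_wall ≈ 55.9 N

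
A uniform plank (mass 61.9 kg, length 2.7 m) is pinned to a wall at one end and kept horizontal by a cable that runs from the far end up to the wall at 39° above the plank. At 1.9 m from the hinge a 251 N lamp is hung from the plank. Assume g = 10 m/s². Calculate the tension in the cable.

T ≈ 772 N

Take torques about the hinge: T sin 39° · 2.7 = 61.9×10×1.35 + 251×1.9 = 1312.6 N·m.
So T = 1312.6 / (0.6293 × 2.7) = 772.47 N.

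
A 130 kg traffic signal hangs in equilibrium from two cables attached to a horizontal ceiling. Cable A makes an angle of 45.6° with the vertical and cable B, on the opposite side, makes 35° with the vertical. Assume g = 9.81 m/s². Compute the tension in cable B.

Angles from the horizontal: cable A is 90° − 45.6° = 44.4°, cable B is 90° − 35° = 55°.
Weight W = 130 × 9.81 = 1275 N acts straight down.
Horizontal: T_A cos 44.4° = T_B cos 55°  →  T_A = 0.8028 T_B.
Vertical: T_A sin 44.4° + T_B sin 55° = 1275.
Substituting the horizontal relation into the vertical equation gives 1.381 T_B = 1275, so T_B = 923.6 N.

T_B ≈ 924 N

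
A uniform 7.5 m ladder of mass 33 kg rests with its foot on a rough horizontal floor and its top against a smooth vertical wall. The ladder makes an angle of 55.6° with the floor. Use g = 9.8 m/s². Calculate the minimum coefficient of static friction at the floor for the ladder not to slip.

μ_min ≈ 0.342

ΣF_y = 0: N_floor = 33×9.8 = 323.4 N.
Torques about the foot: N_wall · 7.5 sin 55.6° = 33×9.8×3.75 cos 55.6° → N_wall = 110.72 N.
ΣF_x = 0: f_floor = N_wall = 110.72 N.
μ_min = f_floor / N_floor = 110.72 / 323.4 = 0.3424.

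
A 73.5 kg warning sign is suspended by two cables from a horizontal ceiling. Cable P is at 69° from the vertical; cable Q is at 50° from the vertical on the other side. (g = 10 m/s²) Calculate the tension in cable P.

T_P ≈ 644 N

Angles from the horizontal: cable P is 90° − 69° = 21°, cable Q is 90° − 50° = 40°.
Weight W = 73.5 × 10 = 735 N acts straight down.
Horizontal: T_P cos 21° = T_Q cos 40°  →  T_Q = 1.219 T_P.
Vertical: T_P sin 21° + T_Q sin 40° = 735.
Substituting the horizontal relation into the vertical equation gives 1.142 T_P = 735, so T_P = 643.8 N.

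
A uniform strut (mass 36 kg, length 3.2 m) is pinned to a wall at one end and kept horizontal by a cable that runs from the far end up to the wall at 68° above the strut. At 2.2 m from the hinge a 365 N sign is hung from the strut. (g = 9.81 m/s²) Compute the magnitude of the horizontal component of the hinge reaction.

H_x ≈ 173 N

Take torques about the hinge: T sin 68° · 3.2 = 36×9.81×1.6 + 365×2.2 = 1368.1 N·m.
So T = 1368.1 / (0.9272 × 3.2) = 461.09 N.
ΣF_x = 0: H_x = T cos 68° = 172.73 N.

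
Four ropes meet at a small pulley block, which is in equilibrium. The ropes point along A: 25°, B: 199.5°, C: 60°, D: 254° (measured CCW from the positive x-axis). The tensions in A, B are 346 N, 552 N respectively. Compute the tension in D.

T_D ≈ 662 N

Resolve: ΣF_x = 346 cos 25° + 552 cos 199.5° + T_C cos 60° + T_D cos 254° = 0.
        ΣF_y = 346 sin 25° + 552 sin 199.5° + T_C sin 60° + T_D sin 254° = 0.
The known terms sum to (-206.8, -38.04) N, so 0.5000 T_C − 0.2756 T_D = 206.8 and 0.8660 T_C − 0.9613 T_D = 38.04.
Solving simultaneously: T_C = 778.2 N, T_D = 661.5 N.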